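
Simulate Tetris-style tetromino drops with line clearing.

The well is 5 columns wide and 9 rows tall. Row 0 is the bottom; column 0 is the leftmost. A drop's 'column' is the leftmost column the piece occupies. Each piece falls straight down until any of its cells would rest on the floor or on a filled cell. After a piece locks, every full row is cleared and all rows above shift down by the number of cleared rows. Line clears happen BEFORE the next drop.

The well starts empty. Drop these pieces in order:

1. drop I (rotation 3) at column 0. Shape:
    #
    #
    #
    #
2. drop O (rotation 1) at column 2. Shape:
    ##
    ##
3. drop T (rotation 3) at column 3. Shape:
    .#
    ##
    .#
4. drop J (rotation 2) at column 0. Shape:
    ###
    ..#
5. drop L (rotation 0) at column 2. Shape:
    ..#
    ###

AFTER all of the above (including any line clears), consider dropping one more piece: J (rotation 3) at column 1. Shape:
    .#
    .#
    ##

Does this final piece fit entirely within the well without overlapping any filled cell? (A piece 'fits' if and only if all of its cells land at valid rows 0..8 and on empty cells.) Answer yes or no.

Drop 1: I rot3 at col 0 lands with bottom-row=0; cleared 0 line(s) (total 0); column heights now [4 0 0 0 0], max=4
Drop 2: O rot1 at col 2 lands with bottom-row=0; cleared 0 line(s) (total 0); column heights now [4 0 2 2 0], max=4
Drop 3: T rot3 at col 3 lands with bottom-row=1; cleared 0 line(s) (total 0); column heights now [4 0 2 3 4], max=4
Drop 4: J rot2 at col 0 lands with bottom-row=3; cleared 0 line(s) (total 0); column heights now [5 5 5 3 4], max=5
Drop 5: L rot0 at col 2 lands with bottom-row=5; cleared 0 line(s) (total 0); column heights now [5 5 6 6 7], max=7
Test piece J rot3 at col 1 (width 2): heights before test = [5 5 6 6 7]; fits = True

Answer: yes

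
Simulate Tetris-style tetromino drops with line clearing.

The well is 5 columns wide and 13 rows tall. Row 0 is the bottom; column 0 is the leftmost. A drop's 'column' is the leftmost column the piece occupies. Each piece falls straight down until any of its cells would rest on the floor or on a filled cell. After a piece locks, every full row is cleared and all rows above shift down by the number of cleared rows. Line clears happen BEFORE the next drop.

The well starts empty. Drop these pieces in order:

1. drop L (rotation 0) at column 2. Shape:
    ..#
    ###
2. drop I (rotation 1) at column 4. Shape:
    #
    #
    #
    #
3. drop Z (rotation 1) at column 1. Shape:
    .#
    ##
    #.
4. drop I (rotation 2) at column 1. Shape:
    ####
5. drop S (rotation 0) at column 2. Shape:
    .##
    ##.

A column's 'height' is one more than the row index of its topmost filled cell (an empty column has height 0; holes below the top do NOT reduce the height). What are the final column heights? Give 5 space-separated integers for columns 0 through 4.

Drop 1: L rot0 at col 2 lands with bottom-row=0; cleared 0 line(s) (total 0); column heights now [0 0 1 1 2], max=2
Drop 2: I rot1 at col 4 lands with bottom-row=2; cleared 0 line(s) (total 0); column heights now [0 0 1 1 6], max=6
Drop 3: Z rot1 at col 1 lands with bottom-row=0; cleared 0 line(s) (total 0); column heights now [0 2 3 1 6], max=6
Drop 4: I rot2 at col 1 lands with bottom-row=6; cleared 0 line(s) (total 0); column heights now [0 7 7 7 7], max=7
Drop 5: S rot0 at col 2 lands with bottom-row=7; cleared 0 line(s) (total 0); column heights now [0 7 8 9 9], max=9

Answer: 0 7 8 9 9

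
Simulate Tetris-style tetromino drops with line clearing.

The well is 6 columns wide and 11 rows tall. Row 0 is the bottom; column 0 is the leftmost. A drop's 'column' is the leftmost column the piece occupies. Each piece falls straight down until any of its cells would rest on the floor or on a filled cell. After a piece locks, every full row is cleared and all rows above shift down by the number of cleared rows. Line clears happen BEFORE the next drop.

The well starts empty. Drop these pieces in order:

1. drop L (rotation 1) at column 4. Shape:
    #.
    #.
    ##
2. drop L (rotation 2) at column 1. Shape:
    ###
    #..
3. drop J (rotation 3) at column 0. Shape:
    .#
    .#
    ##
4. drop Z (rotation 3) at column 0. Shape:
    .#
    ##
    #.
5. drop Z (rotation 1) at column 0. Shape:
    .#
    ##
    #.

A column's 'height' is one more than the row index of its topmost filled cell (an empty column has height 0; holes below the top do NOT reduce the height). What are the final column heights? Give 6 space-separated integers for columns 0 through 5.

Drop 1: L rot1 at col 4 lands with bottom-row=0; cleared 0 line(s) (total 0); column heights now [0 0 0 0 3 1], max=3
Drop 2: L rot2 at col 1 lands with bottom-row=0; cleared 0 line(s) (total 0); column heights now [0 2 2 2 3 1], max=3
Drop 3: J rot3 at col 0 lands with bottom-row=2; cleared 0 line(s) (total 0); column heights now [3 5 2 2 3 1], max=5
Drop 4: Z rot3 at col 0 lands with bottom-row=4; cleared 0 line(s) (total 0); column heights now [6 7 2 2 3 1], max=7
Drop 5: Z rot1 at col 0 lands with bottom-row=6; cleared 0 line(s) (total 0); column heights now [8 9 2 2 3 1], max=9

Answer: 8 9 2 2 3 1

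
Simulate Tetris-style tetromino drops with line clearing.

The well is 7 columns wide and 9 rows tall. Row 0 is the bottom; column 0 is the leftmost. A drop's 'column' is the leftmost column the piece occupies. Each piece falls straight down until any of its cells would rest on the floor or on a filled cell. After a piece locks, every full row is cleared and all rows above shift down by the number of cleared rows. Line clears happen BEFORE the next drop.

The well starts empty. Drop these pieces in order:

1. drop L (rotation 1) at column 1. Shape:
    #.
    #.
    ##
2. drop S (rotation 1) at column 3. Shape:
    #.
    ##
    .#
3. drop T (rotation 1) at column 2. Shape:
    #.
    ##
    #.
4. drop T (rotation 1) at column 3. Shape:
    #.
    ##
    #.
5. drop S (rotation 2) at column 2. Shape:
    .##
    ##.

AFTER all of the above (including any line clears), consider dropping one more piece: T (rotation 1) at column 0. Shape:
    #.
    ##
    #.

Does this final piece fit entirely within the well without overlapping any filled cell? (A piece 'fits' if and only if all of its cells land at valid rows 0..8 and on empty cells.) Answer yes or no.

Drop 1: L rot1 at col 1 lands with bottom-row=0; cleared 0 line(s) (total 0); column heights now [0 3 1 0 0 0 0], max=3
Drop 2: S rot1 at col 3 lands with bottom-row=0; cleared 0 line(s) (total 0); column heights now [0 3 1 3 2 0 0], max=3
Drop 3: T rot1 at col 2 lands with bottom-row=2; cleared 0 line(s) (total 0); column heights now [0 3 5 4 2 0 0], max=5
Drop 4: T rot1 at col 3 lands with bottom-row=4; cleared 0 line(s) (total 0); column heights now [0 3 5 7 6 0 0], max=7
Drop 5: S rot2 at col 2 lands with bottom-row=7; cleared 0 line(s) (total 0); column heights now [0 3 8 9 9 0 0], max=9
Test piece T rot1 at col 0 (width 2): heights before test = [0 3 8 9 9 0 0]; fits = True

Answer: yes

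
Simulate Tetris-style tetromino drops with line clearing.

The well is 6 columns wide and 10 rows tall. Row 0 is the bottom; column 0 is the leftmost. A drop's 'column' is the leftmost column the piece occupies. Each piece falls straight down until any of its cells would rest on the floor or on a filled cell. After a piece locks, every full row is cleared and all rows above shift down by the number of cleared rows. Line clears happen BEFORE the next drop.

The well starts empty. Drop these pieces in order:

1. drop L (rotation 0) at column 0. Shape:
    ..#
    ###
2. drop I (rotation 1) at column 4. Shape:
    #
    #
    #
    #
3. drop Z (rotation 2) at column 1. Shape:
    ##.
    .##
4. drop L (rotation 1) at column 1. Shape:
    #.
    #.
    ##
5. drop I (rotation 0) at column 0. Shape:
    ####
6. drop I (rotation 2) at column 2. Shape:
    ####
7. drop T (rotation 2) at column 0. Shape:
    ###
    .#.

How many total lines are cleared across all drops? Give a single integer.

Drop 1: L rot0 at col 0 lands with bottom-row=0; cleared 0 line(s) (total 0); column heights now [1 1 2 0 0 0], max=2
Drop 2: I rot1 at col 4 lands with bottom-row=0; cleared 0 line(s) (total 0); column heights now [1 1 2 0 4 0], max=4
Drop 3: Z rot2 at col 1 lands with bottom-row=2; cleared 0 line(s) (total 0); column heights now [1 4 4 3 4 0], max=4
Drop 4: L rot1 at col 1 lands with bottom-row=4; cleared 0 line(s) (total 0); column heights now [1 7 5 3 4 0], max=7
Drop 5: I rot0 at col 0 lands with bottom-row=7; cleared 0 line(s) (total 0); column heights now [8 8 8 8 4 0], max=8
Drop 6: I rot2 at col 2 lands with bottom-row=8; cleared 0 line(s) (total 0); column heights now [8 8 9 9 9 9], max=9
Drop 7: T rot2 at col 0 lands with bottom-row=8; cleared 0 line(s) (total 0); column heights now [10 10 10 9 9 9], max=10

Answer: 0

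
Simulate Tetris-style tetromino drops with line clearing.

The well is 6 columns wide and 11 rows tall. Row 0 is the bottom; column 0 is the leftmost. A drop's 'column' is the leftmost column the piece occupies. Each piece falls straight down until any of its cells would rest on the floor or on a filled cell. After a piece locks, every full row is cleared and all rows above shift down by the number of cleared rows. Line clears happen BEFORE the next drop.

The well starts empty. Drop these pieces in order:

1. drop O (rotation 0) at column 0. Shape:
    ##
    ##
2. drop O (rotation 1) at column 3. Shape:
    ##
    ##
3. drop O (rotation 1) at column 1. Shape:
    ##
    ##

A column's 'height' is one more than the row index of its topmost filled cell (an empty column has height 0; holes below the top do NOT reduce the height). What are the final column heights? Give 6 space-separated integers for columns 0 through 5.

Drop 1: O rot0 at col 0 lands with bottom-row=0; cleared 0 line(s) (total 0); column heights now [2 2 0 0 0 0], max=2
Drop 2: O rot1 at col 3 lands with bottom-row=0; cleared 0 line(s) (total 0); column heights now [2 2 0 2 2 0], max=2
Drop 3: O rot1 at col 1 lands with bottom-row=2; cleared 0 line(s) (total 0); column heights now [2 4 4 2 2 0], max=4

Answer: 2 4 4 2 2 0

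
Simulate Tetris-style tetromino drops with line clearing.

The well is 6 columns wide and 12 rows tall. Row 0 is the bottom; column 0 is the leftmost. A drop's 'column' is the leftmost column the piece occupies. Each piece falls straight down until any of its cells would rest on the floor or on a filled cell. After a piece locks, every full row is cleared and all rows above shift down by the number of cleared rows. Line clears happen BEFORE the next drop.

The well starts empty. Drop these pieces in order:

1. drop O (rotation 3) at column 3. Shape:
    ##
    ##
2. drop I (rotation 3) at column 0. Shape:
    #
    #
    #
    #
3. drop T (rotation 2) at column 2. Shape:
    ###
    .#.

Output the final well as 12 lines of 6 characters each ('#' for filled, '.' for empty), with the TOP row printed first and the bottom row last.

Drop 1: O rot3 at col 3 lands with bottom-row=0; cleared 0 line(s) (total 0); column heights now [0 0 0 2 2 0], max=2
Drop 2: I rot3 at col 0 lands with bottom-row=0; cleared 0 line(s) (total 0); column heights now [4 0 0 2 2 0], max=4
Drop 3: T rot2 at col 2 lands with bottom-row=2; cleared 0 line(s) (total 0); column heights now [4 0 4 4 4 0], max=4

Answer: ......
......
......
......
......
......
......
......
#.###.
#..#..
#..##.
#..##.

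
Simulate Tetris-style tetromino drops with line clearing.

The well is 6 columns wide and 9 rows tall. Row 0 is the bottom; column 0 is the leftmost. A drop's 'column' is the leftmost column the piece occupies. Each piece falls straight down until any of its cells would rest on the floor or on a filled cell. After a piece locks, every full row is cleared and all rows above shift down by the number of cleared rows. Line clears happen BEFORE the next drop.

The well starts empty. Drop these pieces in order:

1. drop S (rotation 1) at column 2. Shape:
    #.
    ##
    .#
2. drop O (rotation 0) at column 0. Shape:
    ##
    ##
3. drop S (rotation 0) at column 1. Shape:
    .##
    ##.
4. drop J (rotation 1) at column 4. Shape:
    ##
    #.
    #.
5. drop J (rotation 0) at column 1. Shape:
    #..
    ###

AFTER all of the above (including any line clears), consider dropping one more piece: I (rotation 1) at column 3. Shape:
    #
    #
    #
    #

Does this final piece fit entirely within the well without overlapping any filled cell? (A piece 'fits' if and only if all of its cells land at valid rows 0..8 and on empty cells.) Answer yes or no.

Drop 1: S rot1 at col 2 lands with bottom-row=0; cleared 0 line(s) (total 0); column heights now [0 0 3 2 0 0], max=3
Drop 2: O rot0 at col 0 lands with bottom-row=0; cleared 0 line(s) (total 0); column heights now [2 2 3 2 0 0], max=3
Drop 3: S rot0 at col 1 lands with bottom-row=3; cleared 0 line(s) (total 0); column heights now [2 4 5 5 0 0], max=5
Drop 4: J rot1 at col 4 lands with bottom-row=0; cleared 0 line(s) (total 0); column heights now [2 4 5 5 3 3], max=5
Drop 5: J rot0 at col 1 lands with bottom-row=5; cleared 0 line(s) (total 0); column heights now [2 7 6 6 3 3], max=7
Test piece I rot1 at col 3 (width 1): heights before test = [2 7 6 6 3 3]; fits = False

Answer: no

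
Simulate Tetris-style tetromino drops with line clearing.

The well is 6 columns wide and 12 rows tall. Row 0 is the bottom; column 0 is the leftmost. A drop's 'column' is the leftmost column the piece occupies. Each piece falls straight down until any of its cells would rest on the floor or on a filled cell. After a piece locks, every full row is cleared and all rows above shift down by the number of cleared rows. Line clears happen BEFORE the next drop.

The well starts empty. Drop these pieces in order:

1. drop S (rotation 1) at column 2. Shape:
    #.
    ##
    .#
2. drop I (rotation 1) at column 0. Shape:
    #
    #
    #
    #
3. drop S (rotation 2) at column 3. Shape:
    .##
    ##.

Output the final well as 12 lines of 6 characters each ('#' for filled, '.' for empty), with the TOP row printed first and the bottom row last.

Drop 1: S rot1 at col 2 lands with bottom-row=0; cleared 0 line(s) (total 0); column heights now [0 0 3 2 0 0], max=3
Drop 2: I rot1 at col 0 lands with bottom-row=0; cleared 0 line(s) (total 0); column heights now [4 0 3 2 0 0], max=4
Drop 3: S rot2 at col 3 lands with bottom-row=2; cleared 0 line(s) (total 0); column heights now [4 0 3 3 4 4], max=4

Answer: ......
......
......
......
......
......
......
......
#...##
#.###.
#.##..
#..#..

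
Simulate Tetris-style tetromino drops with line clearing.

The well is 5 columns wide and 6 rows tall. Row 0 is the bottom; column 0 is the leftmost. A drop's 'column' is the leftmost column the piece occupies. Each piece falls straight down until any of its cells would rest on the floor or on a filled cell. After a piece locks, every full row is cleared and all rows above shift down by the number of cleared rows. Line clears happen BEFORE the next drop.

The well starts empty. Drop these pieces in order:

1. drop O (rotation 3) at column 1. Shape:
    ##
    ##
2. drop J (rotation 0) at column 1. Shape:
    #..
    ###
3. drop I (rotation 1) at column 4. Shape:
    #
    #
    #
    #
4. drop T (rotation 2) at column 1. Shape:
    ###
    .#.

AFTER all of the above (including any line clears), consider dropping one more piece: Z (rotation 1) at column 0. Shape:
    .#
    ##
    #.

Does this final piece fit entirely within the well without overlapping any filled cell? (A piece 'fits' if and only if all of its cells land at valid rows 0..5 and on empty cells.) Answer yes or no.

Answer: no

Derivation:
Drop 1: O rot3 at col 1 lands with bottom-row=0; cleared 0 line(s) (total 0); column heights now [0 2 2 0 0], max=2
Drop 2: J rot0 at col 1 lands with bottom-row=2; cleared 0 line(s) (total 0); column heights now [0 4 3 3 0], max=4
Drop 3: I rot1 at col 4 lands with bottom-row=0; cleared 0 line(s) (total 0); column heights now [0 4 3 3 4], max=4
Drop 4: T rot2 at col 1 lands with bottom-row=3; cleared 0 line(s) (total 0); column heights now [0 5 5 5 4], max=5
Test piece Z rot1 at col 0 (width 2): heights before test = [0 5 5 5 4]; fits = False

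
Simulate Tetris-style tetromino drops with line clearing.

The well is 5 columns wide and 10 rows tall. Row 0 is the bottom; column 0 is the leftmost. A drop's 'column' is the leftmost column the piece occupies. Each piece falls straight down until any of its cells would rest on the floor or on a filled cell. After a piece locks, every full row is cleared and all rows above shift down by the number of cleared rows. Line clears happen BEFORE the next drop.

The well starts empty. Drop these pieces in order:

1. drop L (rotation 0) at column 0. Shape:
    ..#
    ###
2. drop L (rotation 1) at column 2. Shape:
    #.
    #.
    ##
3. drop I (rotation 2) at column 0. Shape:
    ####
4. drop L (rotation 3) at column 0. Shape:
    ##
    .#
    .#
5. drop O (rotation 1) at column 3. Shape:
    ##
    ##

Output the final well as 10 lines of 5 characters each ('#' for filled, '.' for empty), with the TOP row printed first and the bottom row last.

Drop 1: L rot0 at col 0 lands with bottom-row=0; cleared 0 line(s) (total 0); column heights now [1 1 2 0 0], max=2
Drop 2: L rot1 at col 2 lands with bottom-row=2; cleared 0 line(s) (total 0); column heights now [1 1 5 3 0], max=5
Drop 3: I rot2 at col 0 lands with bottom-row=5; cleared 0 line(s) (total 0); column heights now [6 6 6 6 0], max=6
Drop 4: L rot3 at col 0 lands with bottom-row=6; cleared 0 line(s) (total 0); column heights now [9 9 6 6 0], max=9
Drop 5: O rot1 at col 3 lands with bottom-row=6; cleared 0 line(s) (total 0); column heights now [9 9 6 8 8], max=9

Answer: .....
##...
.#.##
.#.##
####.
..#..
..#..
..##.
..#..
###..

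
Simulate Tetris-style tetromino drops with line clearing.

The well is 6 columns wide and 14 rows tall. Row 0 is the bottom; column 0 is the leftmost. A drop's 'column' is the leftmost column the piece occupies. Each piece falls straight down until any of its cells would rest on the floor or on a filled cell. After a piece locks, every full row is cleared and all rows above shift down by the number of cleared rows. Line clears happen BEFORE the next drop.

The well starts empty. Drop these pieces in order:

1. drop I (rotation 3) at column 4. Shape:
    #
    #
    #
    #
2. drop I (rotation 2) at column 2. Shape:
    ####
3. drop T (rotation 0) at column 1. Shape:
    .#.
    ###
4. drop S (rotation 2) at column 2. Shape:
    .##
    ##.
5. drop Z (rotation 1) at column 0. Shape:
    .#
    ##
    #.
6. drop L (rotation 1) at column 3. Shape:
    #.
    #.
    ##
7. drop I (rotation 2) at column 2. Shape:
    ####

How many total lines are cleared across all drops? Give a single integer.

Drop 1: I rot3 at col 4 lands with bottom-row=0; cleared 0 line(s) (total 0); column heights now [0 0 0 0 4 0], max=4
Drop 2: I rot2 at col 2 lands with bottom-row=4; cleared 0 line(s) (total 0); column heights now [0 0 5 5 5 5], max=5
Drop 3: T rot0 at col 1 lands with bottom-row=5; cleared 0 line(s) (total 0); column heights now [0 6 7 6 5 5], max=7
Drop 4: S rot2 at col 2 lands with bottom-row=7; cleared 0 line(s) (total 0); column heights now [0 6 8 9 9 5], max=9
Drop 5: Z rot1 at col 0 lands with bottom-row=5; cleared 0 line(s) (total 0); column heights now [7 8 8 9 9 5], max=9
Drop 6: L rot1 at col 3 lands with bottom-row=9; cleared 0 line(s) (total 0); column heights now [7 8 8 12 10 5], max=12
Drop 7: I rot2 at col 2 lands with bottom-row=12; cleared 0 line(s) (total 0); column heights now [7 8 13 13 13 13], max=13

Answer: 0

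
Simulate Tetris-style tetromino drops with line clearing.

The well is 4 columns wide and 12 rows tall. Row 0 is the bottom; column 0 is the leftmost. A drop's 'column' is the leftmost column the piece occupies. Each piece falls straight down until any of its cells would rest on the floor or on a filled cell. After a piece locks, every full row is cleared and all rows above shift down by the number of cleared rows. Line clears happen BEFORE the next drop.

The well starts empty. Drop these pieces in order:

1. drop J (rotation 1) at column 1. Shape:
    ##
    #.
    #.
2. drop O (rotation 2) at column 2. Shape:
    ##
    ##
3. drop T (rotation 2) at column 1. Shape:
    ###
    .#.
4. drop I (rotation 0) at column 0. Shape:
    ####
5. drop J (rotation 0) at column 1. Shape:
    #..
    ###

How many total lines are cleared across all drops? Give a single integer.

Answer: 1

Derivation:
Drop 1: J rot1 at col 1 lands with bottom-row=0; cleared 0 line(s) (total 0); column heights now [0 3 3 0], max=3
Drop 2: O rot2 at col 2 lands with bottom-row=3; cleared 0 line(s) (total 0); column heights now [0 3 5 5], max=5
Drop 3: T rot2 at col 1 lands with bottom-row=5; cleared 0 line(s) (total 0); column heights now [0 7 7 7], max=7
Drop 4: I rot0 at col 0 lands with bottom-row=7; cleared 1 line(s) (total 1); column heights now [0 7 7 7], max=7
Drop 5: J rot0 at col 1 lands with bottom-row=7; cleared 0 line(s) (total 1); column heights now [0 9 8 8], max=9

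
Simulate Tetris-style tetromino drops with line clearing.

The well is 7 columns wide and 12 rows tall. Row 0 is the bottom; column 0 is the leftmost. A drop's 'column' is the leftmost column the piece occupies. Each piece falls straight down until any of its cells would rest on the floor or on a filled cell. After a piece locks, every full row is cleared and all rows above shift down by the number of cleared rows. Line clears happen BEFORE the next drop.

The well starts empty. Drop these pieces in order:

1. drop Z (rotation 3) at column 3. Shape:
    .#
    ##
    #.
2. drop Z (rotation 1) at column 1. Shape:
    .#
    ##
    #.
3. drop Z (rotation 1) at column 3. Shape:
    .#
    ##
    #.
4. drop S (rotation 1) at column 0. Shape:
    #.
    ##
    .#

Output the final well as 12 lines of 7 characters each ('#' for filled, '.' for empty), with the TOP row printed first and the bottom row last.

Drop 1: Z rot3 at col 3 lands with bottom-row=0; cleared 0 line(s) (total 0); column heights now [0 0 0 2 3 0 0], max=3
Drop 2: Z rot1 at col 1 lands with bottom-row=0; cleared 0 line(s) (total 0); column heights now [0 2 3 2 3 0 0], max=3
Drop 3: Z rot1 at col 3 lands with bottom-row=2; cleared 0 line(s) (total 0); column heights now [0 2 3 4 5 0 0], max=5
Drop 4: S rot1 at col 0 lands with bottom-row=2; cleared 0 line(s) (total 0); column heights now [5 4 3 4 5 0 0], max=5

Answer: .......
.......
.......
.......
.......
.......
.......
#...#..
##.##..
.####..
.####..
.#.#...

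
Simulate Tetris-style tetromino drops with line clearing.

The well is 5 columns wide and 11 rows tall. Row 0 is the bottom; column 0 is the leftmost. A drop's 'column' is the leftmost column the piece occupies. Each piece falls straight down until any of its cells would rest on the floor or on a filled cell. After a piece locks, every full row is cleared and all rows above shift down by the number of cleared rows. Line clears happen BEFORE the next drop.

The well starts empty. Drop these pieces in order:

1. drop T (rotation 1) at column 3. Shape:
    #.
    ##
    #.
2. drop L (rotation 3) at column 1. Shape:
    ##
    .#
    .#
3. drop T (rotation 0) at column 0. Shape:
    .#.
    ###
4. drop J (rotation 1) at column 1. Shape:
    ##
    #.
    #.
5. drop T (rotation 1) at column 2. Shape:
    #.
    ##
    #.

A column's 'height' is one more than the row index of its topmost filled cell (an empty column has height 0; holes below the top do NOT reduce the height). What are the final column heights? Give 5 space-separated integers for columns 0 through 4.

Drop 1: T rot1 at col 3 lands with bottom-row=0; cleared 0 line(s) (total 0); column heights now [0 0 0 3 2], max=3
Drop 2: L rot3 at col 1 lands with bottom-row=0; cleared 0 line(s) (total 0); column heights now [0 3 3 3 2], max=3
Drop 3: T rot0 at col 0 lands with bottom-row=3; cleared 0 line(s) (total 0); column heights now [4 5 4 3 2], max=5
Drop 4: J rot1 at col 1 lands with bottom-row=5; cleared 0 line(s) (total 0); column heights now [4 8 8 3 2], max=8
Drop 5: T rot1 at col 2 lands with bottom-row=8; cleared 0 line(s) (total 0); column heights now [4 8 11 10 2], max=11

Answer: 4 8 11 10 2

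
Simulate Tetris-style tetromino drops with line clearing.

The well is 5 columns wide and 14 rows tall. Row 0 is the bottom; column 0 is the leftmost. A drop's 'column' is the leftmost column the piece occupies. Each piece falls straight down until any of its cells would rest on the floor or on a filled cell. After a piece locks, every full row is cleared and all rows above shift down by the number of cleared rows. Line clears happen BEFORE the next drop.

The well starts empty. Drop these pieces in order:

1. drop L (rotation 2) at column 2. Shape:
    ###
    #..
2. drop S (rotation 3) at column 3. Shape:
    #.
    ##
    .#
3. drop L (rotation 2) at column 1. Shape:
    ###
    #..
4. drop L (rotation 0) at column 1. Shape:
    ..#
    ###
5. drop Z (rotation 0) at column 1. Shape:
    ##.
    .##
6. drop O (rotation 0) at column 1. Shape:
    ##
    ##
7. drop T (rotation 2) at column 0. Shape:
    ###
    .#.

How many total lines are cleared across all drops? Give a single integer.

Drop 1: L rot2 at col 2 lands with bottom-row=0; cleared 0 line(s) (total 0); column heights now [0 0 2 2 2], max=2
Drop 2: S rot3 at col 3 lands with bottom-row=2; cleared 0 line(s) (total 0); column heights now [0 0 2 5 4], max=5
Drop 3: L rot2 at col 1 lands with bottom-row=4; cleared 0 line(s) (total 0); column heights now [0 6 6 6 4], max=6
Drop 4: L rot0 at col 1 lands with bottom-row=6; cleared 0 line(s) (total 0); column heights now [0 7 7 8 4], max=8
Drop 5: Z rot0 at col 1 lands with bottom-row=8; cleared 0 line(s) (total 0); column heights now [0 10 10 9 4], max=10
Drop 6: O rot0 at col 1 lands with bottom-row=10; cleared 0 line(s) (total 0); column heights now [0 12 12 9 4], max=12
Drop 7: T rot2 at col 0 lands with bottom-row=12; cleared 0 line(s) (total 0); column heights now [14 14 14 9 4], max=14

Answer: 0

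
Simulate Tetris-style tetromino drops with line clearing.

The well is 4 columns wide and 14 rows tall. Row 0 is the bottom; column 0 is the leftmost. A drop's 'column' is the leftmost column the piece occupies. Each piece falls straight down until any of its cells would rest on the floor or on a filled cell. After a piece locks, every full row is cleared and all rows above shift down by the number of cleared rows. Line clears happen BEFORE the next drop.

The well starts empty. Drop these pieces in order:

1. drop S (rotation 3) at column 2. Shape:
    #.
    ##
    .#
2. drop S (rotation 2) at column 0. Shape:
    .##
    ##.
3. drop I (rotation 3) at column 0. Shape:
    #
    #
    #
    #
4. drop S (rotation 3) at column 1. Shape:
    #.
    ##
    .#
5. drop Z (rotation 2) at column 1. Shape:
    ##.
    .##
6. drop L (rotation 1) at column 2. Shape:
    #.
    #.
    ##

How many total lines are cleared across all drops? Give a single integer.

Answer: 1

Derivation:
Drop 1: S rot3 at col 2 lands with bottom-row=0; cleared 0 line(s) (total 0); column heights now [0 0 3 2], max=3
Drop 2: S rot2 at col 0 lands with bottom-row=2; cleared 0 line(s) (total 0); column heights now [3 4 4 2], max=4
Drop 3: I rot3 at col 0 lands with bottom-row=3; cleared 0 line(s) (total 0); column heights now [7 4 4 2], max=7
Drop 4: S rot3 at col 1 lands with bottom-row=4; cleared 0 line(s) (total 0); column heights now [7 7 6 2], max=7
Drop 5: Z rot2 at col 1 lands with bottom-row=6; cleared 1 line(s) (total 1); column heights now [6 7 7 2], max=7
Drop 6: L rot1 at col 2 lands with bottom-row=7; cleared 0 line(s) (total 1); column heights now [6 7 10 8], max=10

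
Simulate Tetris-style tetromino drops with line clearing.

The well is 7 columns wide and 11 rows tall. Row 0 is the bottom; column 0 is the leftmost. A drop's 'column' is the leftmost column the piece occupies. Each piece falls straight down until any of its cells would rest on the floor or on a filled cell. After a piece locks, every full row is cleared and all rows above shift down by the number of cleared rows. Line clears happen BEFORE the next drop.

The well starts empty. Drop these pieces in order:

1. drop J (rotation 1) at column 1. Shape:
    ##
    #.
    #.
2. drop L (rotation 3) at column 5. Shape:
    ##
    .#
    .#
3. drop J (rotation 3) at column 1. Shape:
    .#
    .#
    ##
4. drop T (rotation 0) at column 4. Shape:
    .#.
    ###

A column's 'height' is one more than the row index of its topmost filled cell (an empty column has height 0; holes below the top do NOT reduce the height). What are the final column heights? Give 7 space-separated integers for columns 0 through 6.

Drop 1: J rot1 at col 1 lands with bottom-row=0; cleared 0 line(s) (total 0); column heights now [0 3 3 0 0 0 0], max=3
Drop 2: L rot3 at col 5 lands with bottom-row=0; cleared 0 line(s) (total 0); column heights now [0 3 3 0 0 3 3], max=3
Drop 3: J rot3 at col 1 lands with bottom-row=3; cleared 0 line(s) (total 0); column heights now [0 4 6 0 0 3 3], max=6
Drop 4: T rot0 at col 4 lands with bottom-row=3; cleared 0 line(s) (total 0); column heights now [0 4 6 0 4 5 4], max=6

Answer: 0 4 6 0 4 5 4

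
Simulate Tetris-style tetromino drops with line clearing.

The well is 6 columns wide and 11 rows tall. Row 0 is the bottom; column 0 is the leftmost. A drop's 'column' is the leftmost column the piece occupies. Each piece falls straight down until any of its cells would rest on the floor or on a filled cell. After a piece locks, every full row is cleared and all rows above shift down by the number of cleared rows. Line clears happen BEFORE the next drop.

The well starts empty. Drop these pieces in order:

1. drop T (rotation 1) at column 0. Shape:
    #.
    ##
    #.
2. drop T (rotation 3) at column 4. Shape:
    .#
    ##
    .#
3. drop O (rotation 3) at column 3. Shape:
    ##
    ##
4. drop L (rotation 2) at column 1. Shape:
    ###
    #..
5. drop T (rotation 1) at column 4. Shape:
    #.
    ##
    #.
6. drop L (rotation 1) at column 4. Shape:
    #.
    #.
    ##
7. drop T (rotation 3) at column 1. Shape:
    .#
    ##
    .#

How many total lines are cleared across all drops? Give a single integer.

Drop 1: T rot1 at col 0 lands with bottom-row=0; cleared 0 line(s) (total 0); column heights now [3 2 0 0 0 0], max=3
Drop 2: T rot3 at col 4 lands with bottom-row=0; cleared 0 line(s) (total 0); column heights now [3 2 0 0 2 3], max=3
Drop 3: O rot3 at col 3 lands with bottom-row=2; cleared 0 line(s) (total 0); column heights now [3 2 0 4 4 3], max=4
Drop 4: L rot2 at col 1 lands with bottom-row=3; cleared 0 line(s) (total 0); column heights now [3 5 5 5 4 3], max=5
Drop 5: T rot1 at col 4 lands with bottom-row=4; cleared 0 line(s) (total 0); column heights now [3 5 5 5 7 6], max=7
Drop 6: L rot1 at col 4 lands with bottom-row=7; cleared 0 line(s) (total 0); column heights now [3 5 5 5 10 8], max=10
Drop 7: T rot3 at col 1 lands with bottom-row=5; cleared 0 line(s) (total 0); column heights now [3 7 8 5 10 8], max=10

Answer: 0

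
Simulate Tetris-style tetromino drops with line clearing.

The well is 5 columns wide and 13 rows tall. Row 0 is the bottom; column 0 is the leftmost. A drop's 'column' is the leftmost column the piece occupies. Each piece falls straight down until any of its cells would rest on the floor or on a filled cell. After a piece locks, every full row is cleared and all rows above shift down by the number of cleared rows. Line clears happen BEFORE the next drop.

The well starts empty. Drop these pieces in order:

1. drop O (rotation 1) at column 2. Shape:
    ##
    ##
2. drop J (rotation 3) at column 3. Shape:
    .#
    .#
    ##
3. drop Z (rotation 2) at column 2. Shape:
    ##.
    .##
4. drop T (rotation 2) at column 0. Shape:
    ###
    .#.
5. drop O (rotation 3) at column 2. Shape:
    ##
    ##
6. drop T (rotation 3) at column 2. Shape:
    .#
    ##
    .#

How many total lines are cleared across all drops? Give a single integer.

Drop 1: O rot1 at col 2 lands with bottom-row=0; cleared 0 line(s) (total 0); column heights now [0 0 2 2 0], max=2
Drop 2: J rot3 at col 3 lands with bottom-row=2; cleared 0 line(s) (total 0); column heights now [0 0 2 3 5], max=5
Drop 3: Z rot2 at col 2 lands with bottom-row=5; cleared 0 line(s) (total 0); column heights now [0 0 7 7 6], max=7
Drop 4: T rot2 at col 0 lands with bottom-row=6; cleared 0 line(s) (total 0); column heights now [8 8 8 7 6], max=8
Drop 5: O rot3 at col 2 lands with bottom-row=8; cleared 0 line(s) (total 0); column heights now [8 8 10 10 6], max=10
Drop 6: T rot3 at col 2 lands with bottom-row=10; cleared 0 line(s) (total 0); column heights now [8 8 12 13 6], max=13

Answer: 0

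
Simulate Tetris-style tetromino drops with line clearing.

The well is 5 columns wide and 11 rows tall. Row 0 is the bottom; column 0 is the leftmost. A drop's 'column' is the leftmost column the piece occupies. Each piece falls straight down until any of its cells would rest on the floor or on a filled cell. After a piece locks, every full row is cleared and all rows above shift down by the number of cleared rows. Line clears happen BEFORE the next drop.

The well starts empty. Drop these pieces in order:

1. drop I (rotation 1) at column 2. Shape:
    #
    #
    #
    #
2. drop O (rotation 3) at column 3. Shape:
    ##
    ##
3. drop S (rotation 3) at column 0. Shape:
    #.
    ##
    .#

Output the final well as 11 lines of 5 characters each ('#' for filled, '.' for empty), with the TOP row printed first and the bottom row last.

Drop 1: I rot1 at col 2 lands with bottom-row=0; cleared 0 line(s) (total 0); column heights now [0 0 4 0 0], max=4
Drop 2: O rot3 at col 3 lands with bottom-row=0; cleared 0 line(s) (total 0); column heights now [0 0 4 2 2], max=4
Drop 3: S rot3 at col 0 lands with bottom-row=0; cleared 1 line(s) (total 1); column heights now [2 1 3 1 1], max=3

Answer: .....
.....
.....
.....
.....
.....
.....
.....
..#..
#.#..
.####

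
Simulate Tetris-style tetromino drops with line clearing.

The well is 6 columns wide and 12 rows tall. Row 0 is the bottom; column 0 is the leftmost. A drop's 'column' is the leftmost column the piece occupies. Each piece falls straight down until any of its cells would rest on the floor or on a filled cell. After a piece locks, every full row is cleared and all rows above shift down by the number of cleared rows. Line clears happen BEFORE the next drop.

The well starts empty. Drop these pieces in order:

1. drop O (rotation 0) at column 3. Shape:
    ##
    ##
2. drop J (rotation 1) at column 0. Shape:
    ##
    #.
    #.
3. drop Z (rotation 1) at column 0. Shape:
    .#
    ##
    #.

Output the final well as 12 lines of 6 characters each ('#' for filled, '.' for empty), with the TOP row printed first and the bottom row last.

Drop 1: O rot0 at col 3 lands with bottom-row=0; cleared 0 line(s) (total 0); column heights now [0 0 0 2 2 0], max=2
Drop 2: J rot1 at col 0 lands with bottom-row=0; cleared 0 line(s) (total 0); column heights now [3 3 0 2 2 0], max=3
Drop 3: Z rot1 at col 0 lands with bottom-row=3; cleared 0 line(s) (total 0); column heights now [5 6 0 2 2 0], max=6

Answer: ......
......
......
......
......
......
.#....
##....
#.....
##....
#..##.
#..##.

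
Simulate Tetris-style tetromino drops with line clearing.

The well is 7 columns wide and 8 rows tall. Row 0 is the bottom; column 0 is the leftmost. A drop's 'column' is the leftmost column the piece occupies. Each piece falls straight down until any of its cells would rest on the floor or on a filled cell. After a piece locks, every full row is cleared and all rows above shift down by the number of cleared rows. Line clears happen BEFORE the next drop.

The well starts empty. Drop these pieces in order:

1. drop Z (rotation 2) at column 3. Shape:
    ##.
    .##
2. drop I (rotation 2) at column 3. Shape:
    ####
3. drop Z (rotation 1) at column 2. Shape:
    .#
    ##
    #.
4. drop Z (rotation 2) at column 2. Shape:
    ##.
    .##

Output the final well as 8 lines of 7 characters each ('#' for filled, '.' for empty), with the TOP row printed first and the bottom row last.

Drop 1: Z rot2 at col 3 lands with bottom-row=0; cleared 0 line(s) (total 0); column heights now [0 0 0 2 2 1 0], max=2
Drop 2: I rot2 at col 3 lands with bottom-row=2; cleared 0 line(s) (total 0); column heights now [0 0 0 3 3 3 3], max=3
Drop 3: Z rot1 at col 2 lands with bottom-row=2; cleared 0 line(s) (total 0); column heights now [0 0 4 5 3 3 3], max=5
Drop 4: Z rot2 at col 2 lands with bottom-row=5; cleared 0 line(s) (total 0); column heights now [0 0 7 7 6 3 3], max=7

Answer: .......
..##...
...##..
...#...
..##...
..#####
...##..
....##.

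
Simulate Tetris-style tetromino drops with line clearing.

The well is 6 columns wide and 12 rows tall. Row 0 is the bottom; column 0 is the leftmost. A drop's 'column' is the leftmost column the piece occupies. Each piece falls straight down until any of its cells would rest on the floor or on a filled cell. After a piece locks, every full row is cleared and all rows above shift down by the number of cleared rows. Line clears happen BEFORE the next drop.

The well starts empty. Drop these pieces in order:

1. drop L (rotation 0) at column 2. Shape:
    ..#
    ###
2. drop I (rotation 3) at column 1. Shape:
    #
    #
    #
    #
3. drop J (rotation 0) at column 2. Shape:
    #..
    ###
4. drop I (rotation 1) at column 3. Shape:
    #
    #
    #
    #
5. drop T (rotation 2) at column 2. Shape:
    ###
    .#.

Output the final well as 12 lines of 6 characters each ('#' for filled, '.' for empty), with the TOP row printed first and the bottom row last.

Drop 1: L rot0 at col 2 lands with bottom-row=0; cleared 0 line(s) (total 0); column heights now [0 0 1 1 2 0], max=2
Drop 2: I rot3 at col 1 lands with bottom-row=0; cleared 0 line(s) (total 0); column heights now [0 4 1 1 2 0], max=4
Drop 3: J rot0 at col 2 lands with bottom-row=2; cleared 0 line(s) (total 0); column heights now [0 4 4 3 3 0], max=4
Drop 4: I rot1 at col 3 lands with bottom-row=3; cleared 0 line(s) (total 0); column heights now [0 4 4 7 3 0], max=7
Drop 5: T rot2 at col 2 lands with bottom-row=7; cleared 0 line(s) (total 0); column heights now [0 4 9 9 9 0], max=9

Answer: ......
......
......
..###.
...#..
...#..
...#..
...#..
.###..
.####.
.#..#.
.####.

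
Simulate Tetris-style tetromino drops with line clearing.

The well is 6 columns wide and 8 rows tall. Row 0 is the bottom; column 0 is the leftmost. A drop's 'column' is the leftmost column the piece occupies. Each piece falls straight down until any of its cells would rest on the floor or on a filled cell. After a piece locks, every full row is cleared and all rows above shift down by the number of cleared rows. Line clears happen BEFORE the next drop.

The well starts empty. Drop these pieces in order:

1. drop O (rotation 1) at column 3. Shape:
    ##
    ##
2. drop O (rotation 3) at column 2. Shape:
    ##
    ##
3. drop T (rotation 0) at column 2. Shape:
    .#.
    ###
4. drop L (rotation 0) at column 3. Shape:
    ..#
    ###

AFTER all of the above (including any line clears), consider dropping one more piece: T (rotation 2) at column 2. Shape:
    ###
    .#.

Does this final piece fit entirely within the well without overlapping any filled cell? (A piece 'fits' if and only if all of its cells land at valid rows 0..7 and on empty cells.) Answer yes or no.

Answer: no

Derivation:
Drop 1: O rot1 at col 3 lands with bottom-row=0; cleared 0 line(s) (total 0); column heights now [0 0 0 2 2 0], max=2
Drop 2: O rot3 at col 2 lands with bottom-row=2; cleared 0 line(s) (total 0); column heights now [0 0 4 4 2 0], max=4
Drop 3: T rot0 at col 2 lands with bottom-row=4; cleared 0 line(s) (total 0); column heights now [0 0 5 6 5 0], max=6
Drop 4: L rot0 at col 3 lands with bottom-row=6; cleared 0 line(s) (total 0); column heights now [0 0 5 7 7 8], max=8
Test piece T rot2 at col 2 (width 3): heights before test = [0 0 5 7 7 8]; fits = False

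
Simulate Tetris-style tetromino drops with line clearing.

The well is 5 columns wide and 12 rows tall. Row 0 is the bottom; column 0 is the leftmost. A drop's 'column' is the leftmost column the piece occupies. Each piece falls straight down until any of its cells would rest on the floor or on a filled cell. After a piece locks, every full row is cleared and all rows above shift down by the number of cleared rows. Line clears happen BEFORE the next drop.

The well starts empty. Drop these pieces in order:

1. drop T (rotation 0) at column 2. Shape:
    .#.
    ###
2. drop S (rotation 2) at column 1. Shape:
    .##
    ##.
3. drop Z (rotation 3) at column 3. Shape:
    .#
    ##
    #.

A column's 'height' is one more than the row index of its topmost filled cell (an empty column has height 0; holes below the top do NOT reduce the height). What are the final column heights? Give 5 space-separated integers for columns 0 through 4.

Drop 1: T rot0 at col 2 lands with bottom-row=0; cleared 0 line(s) (total 0); column heights now [0 0 1 2 1], max=2
Drop 2: S rot2 at col 1 lands with bottom-row=1; cleared 0 line(s) (total 0); column heights now [0 2 3 3 1], max=3
Drop 3: Z rot3 at col 3 lands with bottom-row=3; cleared 0 line(s) (total 0); column heights now [0 2 3 5 6], max=6

Answer: 0 2 3 5 6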